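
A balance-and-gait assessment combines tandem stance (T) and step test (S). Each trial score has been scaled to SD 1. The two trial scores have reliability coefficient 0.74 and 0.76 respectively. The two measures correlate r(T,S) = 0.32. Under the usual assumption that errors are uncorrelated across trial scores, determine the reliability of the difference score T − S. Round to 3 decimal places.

0.632

Var(T−S) = 1 + 1 − 2·0.32 = 2 − 0.64 = 1.36.
Under uncorrelated errors the observed covariances equal the true-score covariances, so only the own-variance terms attenuate.
True-score variance = [0.74 + 0.76] − 0.64 = 1.5 − 0.64 = 0.86.
Reliability = 0.86 / 1.36 = 0.632.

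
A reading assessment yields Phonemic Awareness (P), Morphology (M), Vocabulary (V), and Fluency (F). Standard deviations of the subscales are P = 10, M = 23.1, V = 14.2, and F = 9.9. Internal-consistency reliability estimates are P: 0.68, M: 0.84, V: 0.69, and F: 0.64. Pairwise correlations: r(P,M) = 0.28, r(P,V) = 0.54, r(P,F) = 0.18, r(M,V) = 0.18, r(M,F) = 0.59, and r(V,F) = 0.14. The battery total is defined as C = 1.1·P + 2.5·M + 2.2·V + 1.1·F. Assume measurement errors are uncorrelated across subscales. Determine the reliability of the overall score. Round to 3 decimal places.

0.865

Var(C) = 1.1²·10² + 2.5²·23.1² + 2.2²·14.2² + 1.1²·9.9² + 2·[2.75·10·23.1·0.28 + 2.42·10·14.2·0.54 + 1.21·10·9.9·0.18 + 5.5·23.1·14.2·0.18 + 2.75·23.1·9.9·0.59 + 2.42·14.2·9.9·0.14] = 4550.59 + 2256.83 = 6807.42.
Under uncorrelated errors the observed covariances equal the true-score covariances, so only the own-variance terms attenuate.
True-score variance = [1.1²·10²·0.68 + 2.5²·23.1²·0.84 + 2.2²·14.2²·0.69 + 1.1²·9.9²·0.64] + 2256.83 = 3633.03 + 2256.83 = 5889.86.
Reliability = 5889.86 / 6807.42 = 0.865.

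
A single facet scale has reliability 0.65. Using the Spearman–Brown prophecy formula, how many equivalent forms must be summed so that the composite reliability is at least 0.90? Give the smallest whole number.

5

k ≥ ρ*(1−ρ₁)/(ρ₁(1−ρ*)) = 0.90·0.35 / (0.65·0.10) = 4.846.
Smallest integer k = 5.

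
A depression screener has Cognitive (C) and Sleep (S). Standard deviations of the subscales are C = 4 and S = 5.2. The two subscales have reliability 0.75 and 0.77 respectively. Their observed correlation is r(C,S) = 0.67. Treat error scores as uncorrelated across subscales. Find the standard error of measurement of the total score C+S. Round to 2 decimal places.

3.20

Var(total) = 43.04 + 27.872 = 70.912.
True-score variance = 32.8208 + 27.872 = 60.6928, so reliability = 0.8559.
Error variance = 70.912 − 60.6928 = 10.2192; SEM = √10.2192 = 3.20.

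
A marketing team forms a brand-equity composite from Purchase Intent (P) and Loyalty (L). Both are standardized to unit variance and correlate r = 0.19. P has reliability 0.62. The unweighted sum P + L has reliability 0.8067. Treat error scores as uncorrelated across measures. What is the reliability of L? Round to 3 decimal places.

Var(P+L) = 2 + 2·0.19 = 2.380.
True-score variance = ρ_P + ρ_L + 2·0.19, so 0.8067 = (0.62 + ρ_L + 0.38) / 2.380.
ρ_L = 0.8067·2.380 − 0.62 − 0.38 = 0.920.

0.920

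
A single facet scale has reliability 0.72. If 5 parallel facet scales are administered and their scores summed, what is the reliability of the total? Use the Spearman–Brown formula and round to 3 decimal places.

ρ_k = kρ / (1 + (k−1)ρ) = 5·0.72 / (1 + 4·0.72) = 3.600 / 3.880 = 0.928.

0.928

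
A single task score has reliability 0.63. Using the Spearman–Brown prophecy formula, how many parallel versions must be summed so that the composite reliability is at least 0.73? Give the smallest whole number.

k ≥ ρ*(1−ρ₁)/(ρ₁(1−ρ*)) = 0.73·0.37 / (0.63·0.27) = 1.588.
Smallest integer k = 2.

2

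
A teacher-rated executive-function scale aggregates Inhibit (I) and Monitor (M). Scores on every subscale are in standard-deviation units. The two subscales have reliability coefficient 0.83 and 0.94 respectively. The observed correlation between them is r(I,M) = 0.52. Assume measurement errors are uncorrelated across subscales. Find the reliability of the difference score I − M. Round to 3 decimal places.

Var(I−M) = 1 + 1 − 2·0.52 = 2 − 1.04 = 0.96.
Because errors are independent across components, Cov(Tᵢ,Tⱼ) = Cov(Xᵢ,Xⱼ); the off-diagonal part of the true-score variance is the same as above.
True-score variance = [0.83 + 0.94] − 1.04 = 1.77 − 1.04 = 0.73.
Reliability = 0.73 / 0.96 = 0.760.

0.760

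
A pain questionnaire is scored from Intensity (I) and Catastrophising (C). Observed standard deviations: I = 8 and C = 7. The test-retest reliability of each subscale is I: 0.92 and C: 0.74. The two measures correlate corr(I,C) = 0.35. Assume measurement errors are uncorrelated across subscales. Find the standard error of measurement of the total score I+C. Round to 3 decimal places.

4.226

Var(total) = 113 + 39.2 = 152.2.
True-score variance = 95.14 + 39.2 = 134.34, so reliability = 0.8827.
Error variance = 152.2 − 134.34 = 17.86; SEM = √17.86 = 4.226.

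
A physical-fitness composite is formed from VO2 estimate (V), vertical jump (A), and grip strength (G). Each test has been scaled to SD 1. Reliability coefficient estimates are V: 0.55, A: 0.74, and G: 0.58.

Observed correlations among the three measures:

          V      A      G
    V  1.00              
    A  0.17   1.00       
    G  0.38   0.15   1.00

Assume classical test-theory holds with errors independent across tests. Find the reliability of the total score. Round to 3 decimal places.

0.743

Var(V+A+G) = 3 + 2·[0.17 + 0.38 + 0.15] = 3 + 1.4 = 4.4.
Under uncorrelated errors the observed covariances equal the true-score covariances, so only the own-variance terms attenuate.
True-score variance = [0.55 + 0.74 + 0.58] + 1.4 = 1.87 + 1.4 = 3.27.
Reliability = 3.27 / 4.4 = 0.743.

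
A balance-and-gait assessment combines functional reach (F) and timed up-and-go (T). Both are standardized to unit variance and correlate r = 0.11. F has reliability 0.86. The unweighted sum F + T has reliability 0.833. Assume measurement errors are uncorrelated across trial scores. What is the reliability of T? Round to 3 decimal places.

0.769

Var(F+T) = 2 + 2·0.11 = 2.220.
True-score variance = ρ_F + ρ_T + 2·0.11, so 0.833 = (0.86 + ρ_T + 0.22) / 2.220.
ρ_T = 0.833·2.220 − 0.86 − 0.22 = 0.769.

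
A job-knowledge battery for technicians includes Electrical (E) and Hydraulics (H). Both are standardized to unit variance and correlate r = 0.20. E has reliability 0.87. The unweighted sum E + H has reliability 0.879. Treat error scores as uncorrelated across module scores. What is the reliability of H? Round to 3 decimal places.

0.840

Var(E+H) = 2 + 2·0.20 = 2.400.
True-score variance = ρ_E + ρ_H + 2·0.20, so 0.879 = (0.87 + ρ_H + 0.40) / 2.400.
ρ_H = 0.879·2.400 − 0.87 − 0.40 = 0.840.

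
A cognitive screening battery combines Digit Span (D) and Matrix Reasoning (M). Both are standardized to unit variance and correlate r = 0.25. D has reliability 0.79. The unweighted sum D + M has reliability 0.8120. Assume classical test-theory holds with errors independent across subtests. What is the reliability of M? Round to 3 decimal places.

Var(D+M) = 2 + 2·0.25 = 2.500.
True-score variance = ρ_D + ρ_M + 2·0.25, so 0.8120 = (0.79 + ρ_M + 0.50) / 2.500.
ρ_M = 0.8120·2.500 − 0.79 − 0.50 = 0.740.

0.740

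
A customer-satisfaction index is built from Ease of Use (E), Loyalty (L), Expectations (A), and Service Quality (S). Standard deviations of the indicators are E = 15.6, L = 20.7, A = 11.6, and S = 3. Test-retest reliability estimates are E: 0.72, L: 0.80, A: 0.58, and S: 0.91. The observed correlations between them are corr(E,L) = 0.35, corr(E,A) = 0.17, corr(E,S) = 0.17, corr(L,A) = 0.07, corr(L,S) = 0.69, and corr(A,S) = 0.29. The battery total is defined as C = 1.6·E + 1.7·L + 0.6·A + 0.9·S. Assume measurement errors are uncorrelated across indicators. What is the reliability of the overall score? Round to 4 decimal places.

Var(C) = 1.6²·15.6² + 1.7²·20.7² + 0.6²·11.6² + 0.9²·3² + 2·[2.72·15.6·20.7·0.35 + 0.96·15.6·11.6·0.17 + 1.44·15.6·3·0.17 + 1.02·20.7·11.6·0.07 + 1.53·20.7·3·0.69 + 0.54·11.6·3·0.29] = 1917.07 + 873.125 = 2790.19.
Under uncorrelated errors the observed covariances equal the true-score covariances, so only the own-variance terms attenuate.
True-score variance = [1.6²·15.6²·0.72 + 1.7²·20.7²·0.80 + 0.6²·11.6²·0.58 + 0.9²·3²·0.91] + 873.125 = 1473.96 + 873.125 = 2347.08.
Reliability = 2347.08 / 2790.19 = 0.8412.

0.8412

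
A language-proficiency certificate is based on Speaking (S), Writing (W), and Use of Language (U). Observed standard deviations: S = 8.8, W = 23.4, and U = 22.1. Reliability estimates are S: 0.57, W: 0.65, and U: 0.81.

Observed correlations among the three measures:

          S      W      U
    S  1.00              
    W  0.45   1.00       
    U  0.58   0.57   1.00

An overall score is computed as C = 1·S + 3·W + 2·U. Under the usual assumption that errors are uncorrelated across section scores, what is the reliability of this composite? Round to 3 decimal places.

Var(C) = 8.8² + 3²·23.4² + 2²·22.1² + 2·[3·8.8·23.4·0.45 + 2·8.8·22.1·0.58 + 6·23.4·22.1·0.57] = 6959.12 + 4544.42 = 11503.5.
Because errors are independent across components, Cov(Tᵢ,Tⱼ) = Cov(Xᵢ,Xⱼ); the off-diagonal part of the true-score variance is the same as above.
True-score variance = [8.8²·0.57 + 3²·23.4²·0.65 + 2²·22.1²·0.81] + 4544.42 = 4829.82 + 4544.42 = 9374.23.
Reliability = 9374.23 / 11503.5 = 0.815.

0.815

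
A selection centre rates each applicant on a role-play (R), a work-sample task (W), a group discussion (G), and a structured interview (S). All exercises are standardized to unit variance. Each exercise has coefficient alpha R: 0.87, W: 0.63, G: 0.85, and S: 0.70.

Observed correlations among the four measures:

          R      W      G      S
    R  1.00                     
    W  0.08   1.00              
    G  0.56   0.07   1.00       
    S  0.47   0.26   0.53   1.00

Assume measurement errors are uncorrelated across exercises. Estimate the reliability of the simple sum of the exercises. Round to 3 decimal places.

Var(R+W+G+S) = 4 + 2·[0.08 + 0.56 + 0.47 + 0.07 + 0.26 + 0.53] = 4 + 3.94 = 7.94.
Because errors are independent across components, Cov(Tᵢ,Tⱼ) = Cov(Xᵢ,Xⱼ); the off-diagonal part of the true-score variance is the same as above.
True-score variance = [0.87 + 0.63 + 0.85 + 0.70] + 3.94 = 3.05 + 3.94 = 6.99.
Reliability = 6.99 / 7.94 = 0.880.

0.880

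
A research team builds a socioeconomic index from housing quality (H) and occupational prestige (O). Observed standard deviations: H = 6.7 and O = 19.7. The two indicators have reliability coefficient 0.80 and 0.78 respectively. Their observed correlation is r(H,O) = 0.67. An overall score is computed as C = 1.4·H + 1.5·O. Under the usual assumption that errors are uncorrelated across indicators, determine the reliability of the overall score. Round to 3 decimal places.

0.843

Var(C) = 1.4²·6.7² + 1.5²·19.7² + 2·[2.1·6.7·19.7·0.67] = 961.187 + 371.42 = 1332.61.
Under uncorrelated errors the observed covariances equal the true-score covariances, so only the own-variance terms attenuate.
True-score variance = [1.4²·6.7²·0.80 + 1.5²·19.7²·0.78] + 371.42 = 751.485 + 371.42 = 1122.91.
Reliability = 1122.91 / 1332.61 = 0.843.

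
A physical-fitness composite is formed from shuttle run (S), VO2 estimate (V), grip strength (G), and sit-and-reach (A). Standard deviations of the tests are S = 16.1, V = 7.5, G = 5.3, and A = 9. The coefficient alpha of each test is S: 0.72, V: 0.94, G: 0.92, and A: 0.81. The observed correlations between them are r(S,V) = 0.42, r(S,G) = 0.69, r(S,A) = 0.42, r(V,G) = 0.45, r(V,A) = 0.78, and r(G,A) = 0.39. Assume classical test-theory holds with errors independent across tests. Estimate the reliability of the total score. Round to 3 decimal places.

Var(S+V+G+A) = 16.1² + 7.5² + 5.3² + 9² + 2·[16.1·7.5·0.42 + 16.1·5.3·0.69 + 16.1·9·0.42 + 7.5·5.3·0.45 + 7.5·9·0.78 + 5.3·9·0.39] = 424.55 + 519.182 = 943.732.
Because errors are independent across components, Cov(Tᵢ,Tⱼ) = Cov(Xᵢ,Xⱼ); the off-diagonal part of the true-score variance is the same as above.
True-score variance = [16.1²·0.72 + 7.5²·0.94 + 5.3²·0.92 + 9²·0.81] + 519.182 = 330.959 + 519.182 = 850.141.
Reliability = 850.141 / 943.732 = 0.901.

0.901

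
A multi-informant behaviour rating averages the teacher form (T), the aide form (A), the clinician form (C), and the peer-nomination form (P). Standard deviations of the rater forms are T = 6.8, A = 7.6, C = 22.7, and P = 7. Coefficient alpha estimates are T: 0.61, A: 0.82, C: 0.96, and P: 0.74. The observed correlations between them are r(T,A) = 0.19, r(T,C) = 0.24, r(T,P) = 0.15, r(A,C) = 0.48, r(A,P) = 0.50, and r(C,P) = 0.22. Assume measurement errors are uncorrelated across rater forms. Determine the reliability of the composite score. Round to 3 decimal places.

0.942

Var(T+A+C+P) = 6.8² + 7.6² + 22.7² + 7² + 2·[6.8·7.6·0.19 + 6.8·22.7·0.24 + 6.8·7·0.15 + 7.6·22.7·0.48 + 7.6·7·0.50 + 22.7·7·0.22] = 668.29 + 396.746 = 1065.04.
Because errors are independent across components, Cov(Tᵢ,Tⱼ) = Cov(Xᵢ,Xⱼ); the off-diagonal part of the true-score variance is the same as above.
True-score variance = [6.8²·0.61 + 7.6²·0.82 + 22.7²·0.96 + 7²·0.74] + 396.746 = 606.508 + 396.746 = 1003.25.
Reliability = 1003.25 / 1065.04 = 0.942.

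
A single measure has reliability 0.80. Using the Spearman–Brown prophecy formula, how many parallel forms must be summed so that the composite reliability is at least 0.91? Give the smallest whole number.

k ≥ ρ*(1−ρ₁)/(ρ₁(1−ρ*)) = 0.91·0.20 / (0.80·0.09) = 2.528.
Smallest integer k = 3.

3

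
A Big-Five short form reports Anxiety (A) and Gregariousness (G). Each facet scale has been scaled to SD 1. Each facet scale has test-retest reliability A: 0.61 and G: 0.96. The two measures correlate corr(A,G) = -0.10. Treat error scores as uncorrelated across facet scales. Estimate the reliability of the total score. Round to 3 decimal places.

Var(A+G) = 2 + 2·[(-0.10)] = 2 − 0.2 = 1.8.
With uncorrelated errors the cross-covariances are all true-score covariance, so they carry over unchanged; only the diagonal terms shrink to ρᵢσᵢ².
True-score variance = [0.61 + 0.96] − 0.2 = 1.57 − 0.2 = 1.37.
Reliability = 1.37 / 1.8 = 0.761.

0.761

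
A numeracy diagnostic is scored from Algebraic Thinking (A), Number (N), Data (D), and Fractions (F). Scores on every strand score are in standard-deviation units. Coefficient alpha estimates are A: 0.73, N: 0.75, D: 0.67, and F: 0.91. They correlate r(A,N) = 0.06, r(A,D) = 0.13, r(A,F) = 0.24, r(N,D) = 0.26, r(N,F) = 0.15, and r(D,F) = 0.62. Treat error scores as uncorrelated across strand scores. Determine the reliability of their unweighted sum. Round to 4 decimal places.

0.8642

Var(A+N+D+F) = 4 + 2·[0.06 + 0.13 + 0.24 + 0.26 + 0.15 + 0.62] = 4 + 2.92 = 6.92.
Because errors are independent across components, Cov(Tᵢ,Tⱼ) = Cov(Xᵢ,Xⱼ); the off-diagonal part of the true-score variance is the same as above.
True-score variance = [0.73 + 0.75 + 0.67 + 0.91] + 2.92 = 3.06 + 2.92 = 5.98.
Reliability = 5.98 / 6.92 = 0.8642.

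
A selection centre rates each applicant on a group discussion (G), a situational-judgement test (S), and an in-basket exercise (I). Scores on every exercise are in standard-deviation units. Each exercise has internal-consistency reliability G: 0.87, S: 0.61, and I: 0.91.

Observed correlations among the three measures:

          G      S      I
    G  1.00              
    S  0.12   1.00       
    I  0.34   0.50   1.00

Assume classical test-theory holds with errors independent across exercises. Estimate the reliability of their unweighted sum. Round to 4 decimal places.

Var(G+S+I) = 3 + 2·[0.12 + 0.34 + 0.50] = 3 + 1.92 = 4.92.
Because errors are independent across components, Cov(Tᵢ,Tⱼ) = Cov(Xᵢ,Xⱼ); the off-diagonal part of the true-score variance is the same as above.
True-score variance = [0.87 + 0.61 + 0.91] + 1.92 = 2.39 + 1.92 = 4.31.
Reliability = 4.31 / 4.92 = 0.8760.

0.8760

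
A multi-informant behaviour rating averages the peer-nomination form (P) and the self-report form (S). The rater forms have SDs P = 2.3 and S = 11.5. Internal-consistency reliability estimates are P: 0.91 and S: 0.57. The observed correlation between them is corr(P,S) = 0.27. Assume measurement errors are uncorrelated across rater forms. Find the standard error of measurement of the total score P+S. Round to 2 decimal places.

Var(total) = 137.54 + 14.283 = 151.823.
True-score variance = 80.1964 + 14.283 = 94.4794, so reliability = 0.6223.
Error variance = 151.823 − 94.4794 = 57.3436; SEM = √57.3436 = 7.57.

7.57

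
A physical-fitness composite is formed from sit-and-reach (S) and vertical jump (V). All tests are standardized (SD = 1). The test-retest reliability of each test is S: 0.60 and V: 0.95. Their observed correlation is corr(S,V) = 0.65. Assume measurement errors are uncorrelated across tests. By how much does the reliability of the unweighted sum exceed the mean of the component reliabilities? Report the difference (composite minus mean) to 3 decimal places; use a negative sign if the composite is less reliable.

Var(sum) = 2 + 1.3 = 3.3; true-score variance = 1.55 + 1.3 = 2.85; composite reliability = 0.8636.
Mean component reliability = 0.7750.
Difference = 0.8636 − 0.7750 = 0.089.

0.089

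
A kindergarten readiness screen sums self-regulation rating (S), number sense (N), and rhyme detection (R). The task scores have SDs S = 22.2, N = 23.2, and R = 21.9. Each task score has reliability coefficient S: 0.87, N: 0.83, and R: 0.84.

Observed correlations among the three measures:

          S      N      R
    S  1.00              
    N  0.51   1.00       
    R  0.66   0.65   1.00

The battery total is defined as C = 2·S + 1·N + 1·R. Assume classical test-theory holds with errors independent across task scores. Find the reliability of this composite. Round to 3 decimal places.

0.929

Var(C) = 2²·22.2² + 23.2² + 21.9² + 2·[2·22.2·23.2·0.51 + 2·22.2·21.9·0.66 + 23.2·21.9·0.65] = 2989.21 + 2994.7 = 5983.91.
Under uncorrelated errors the observed covariances equal the true-score covariances, so only the own-variance terms attenuate.
True-score variance = [2²·22.2²·0.87 + 23.2²·0.83 + 21.9²·0.84] + 2994.7 = 2564.69 + 2994.7 = 5559.4.
Reliability = 5559.4 / 5983.91 = 0.929.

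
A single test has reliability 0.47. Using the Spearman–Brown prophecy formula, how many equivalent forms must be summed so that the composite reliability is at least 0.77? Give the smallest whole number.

4

k ≥ ρ*(1−ρ₁)/(ρ₁(1−ρ*)) = 0.77·0.53 / (0.47·0.23) = 3.775.
Smallest integer k = 4.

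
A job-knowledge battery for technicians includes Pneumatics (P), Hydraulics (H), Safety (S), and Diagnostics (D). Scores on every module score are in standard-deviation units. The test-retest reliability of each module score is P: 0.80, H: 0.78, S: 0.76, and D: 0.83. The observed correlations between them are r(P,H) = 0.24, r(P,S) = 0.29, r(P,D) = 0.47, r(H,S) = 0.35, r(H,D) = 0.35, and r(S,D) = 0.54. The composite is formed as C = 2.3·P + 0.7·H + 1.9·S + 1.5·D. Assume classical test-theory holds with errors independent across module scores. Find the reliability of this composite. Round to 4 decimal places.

0.8947

Var(C) = 2.3² + 0.7² + 1.9² + 1.5² + 2·[1.61·0.24 + 4.37·0.29 + 3.45·0.47 + 1.33·0.35 + 1.05·0.35 + 2.85·0.54] = 11.64 + 11.2944 = 22.9344.
With uncorrelated errors the cross-covariances are all true-score covariance, so they carry over unchanged; only the diagonal terms shrink to ρᵢσᵢ².
True-score variance = [2.3²·0.80 + 0.7²·0.78 + 1.9²·0.76 + 1.5²·0.83] + 11.2944 = 9.2253 + 11.2944 = 20.5197.
Reliability = 20.5197 / 22.9344 = 0.8947.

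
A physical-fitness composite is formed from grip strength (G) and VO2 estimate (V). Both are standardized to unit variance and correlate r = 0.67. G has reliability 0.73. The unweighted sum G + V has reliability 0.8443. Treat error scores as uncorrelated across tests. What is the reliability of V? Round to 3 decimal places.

0.750

Var(G+V) = 2 + 2·0.67 = 3.340.
True-score variance = ρ_G + ρ_V + 2·0.67, so 0.8443 = (0.73 + ρ_V + 1.34) / 3.340.
ρ_V = 0.8443·3.340 − 0.73 − 1.34 = 0.750.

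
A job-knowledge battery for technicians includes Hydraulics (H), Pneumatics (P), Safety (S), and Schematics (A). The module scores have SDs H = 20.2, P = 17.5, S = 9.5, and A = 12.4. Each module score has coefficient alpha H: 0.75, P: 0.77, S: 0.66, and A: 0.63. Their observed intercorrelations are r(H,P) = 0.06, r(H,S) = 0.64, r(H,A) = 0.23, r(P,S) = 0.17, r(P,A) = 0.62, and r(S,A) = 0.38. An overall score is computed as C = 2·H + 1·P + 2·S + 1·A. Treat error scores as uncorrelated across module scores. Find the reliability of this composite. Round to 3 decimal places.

0.847

Var(C) = 2²·20.2² + 17.5² + 2²·9.5² + 12.4² + 2·[2·20.2·17.5·0.06 + 4·20.2·9.5·0.64 + 2·20.2·12.4·0.23 + 2·17.5·9.5·0.17 + 17.5·12.4·0.62 + 2·9.5·12.4·0.38] = 2453.17 + 1859 = 4312.17.
Because errors are independent across components, Cov(Tᵢ,Tⱼ) = Cov(Xᵢ,Xⱼ); the off-diagonal part of the true-score variance is the same as above.
True-score variance = [2²·20.2²·0.75 + 17.5²·0.77 + 2²·9.5²·0.66 + 12.4²·0.63] + 1859 = 1795.06 + 1859 = 3654.06.
Reliability = 3654.06 / 4312.17 = 0.847.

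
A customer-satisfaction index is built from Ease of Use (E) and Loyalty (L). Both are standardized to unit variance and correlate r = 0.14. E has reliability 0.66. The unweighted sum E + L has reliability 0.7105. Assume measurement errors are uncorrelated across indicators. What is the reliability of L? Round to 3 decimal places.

Var(E+L) = 2 + 2·0.14 = 2.280.
True-score variance = ρ_E + ρ_L + 2·0.14, so 0.7105 = (0.66 + ρ_L + 0.28) / 2.280.
ρ_L = 0.7105·2.280 − 0.66 − 0.28 = 0.680.

0.680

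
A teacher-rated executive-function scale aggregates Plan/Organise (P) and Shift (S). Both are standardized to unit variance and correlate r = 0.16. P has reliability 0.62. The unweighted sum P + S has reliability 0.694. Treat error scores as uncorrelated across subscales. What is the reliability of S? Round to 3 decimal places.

Var(P+S) = 2 + 2·0.16 = 2.320.
True-score variance = ρ_P + ρ_S + 2·0.16, so 0.694 = (0.62 + ρ_S + 0.32) / 2.320.
ρ_S = 0.694·2.320 − 0.62 − 0.32 = 0.670.

0.670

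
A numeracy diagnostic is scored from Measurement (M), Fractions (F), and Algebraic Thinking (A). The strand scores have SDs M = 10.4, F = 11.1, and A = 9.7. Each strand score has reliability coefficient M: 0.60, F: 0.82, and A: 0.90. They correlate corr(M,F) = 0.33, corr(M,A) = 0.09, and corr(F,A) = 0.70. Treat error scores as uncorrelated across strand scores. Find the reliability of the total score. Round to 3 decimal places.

0.869

Var(M+F+A) = 10.4² + 11.1² + 9.7² + 2·[10.4·11.1·0.33 + 10.4·9.7·0.09 + 11.1·9.7·0.70] = 325.46 + 245.087 = 570.547.
Under uncorrelated errors the observed covariances equal the true-score covariances, so only the own-variance terms attenuate.
True-score variance = [10.4²·0.60 + 11.1²·0.82 + 9.7²·0.90] + 245.087 = 250.609 + 245.087 = 495.696.
Reliability = 495.696 / 570.547 = 0.869.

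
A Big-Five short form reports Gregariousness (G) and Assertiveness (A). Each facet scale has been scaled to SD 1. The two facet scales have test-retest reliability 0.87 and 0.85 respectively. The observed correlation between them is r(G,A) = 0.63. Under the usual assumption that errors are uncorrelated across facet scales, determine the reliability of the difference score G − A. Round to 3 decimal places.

0.622

Var(G−A) = 1 + 1 − 2·0.63 = 2 − 1.26 = 0.74.
With uncorrelated errors the cross-covariances are all true-score covariance, so they carry over unchanged; only the diagonal terms shrink to ρᵢσᵢ².
True-score variance = [0.87 + 0.85] − 1.26 = 1.72 − 1.26 = 0.46.
Reliability = 0.46 / 0.74 = 0.622.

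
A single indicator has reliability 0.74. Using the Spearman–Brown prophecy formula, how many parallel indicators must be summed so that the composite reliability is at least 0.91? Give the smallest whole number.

k ≥ ρ*(1−ρ₁)/(ρ₁(1−ρ*)) = 0.91·0.26 / (0.74·0.09) = 3.553.
Smallest integer k = 4.

4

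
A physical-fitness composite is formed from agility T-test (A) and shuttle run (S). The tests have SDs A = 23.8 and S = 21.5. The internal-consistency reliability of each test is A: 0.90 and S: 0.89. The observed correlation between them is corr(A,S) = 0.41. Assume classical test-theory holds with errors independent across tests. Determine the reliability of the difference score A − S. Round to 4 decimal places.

0.8235

Var(A−S) = 23.8² + 21.5² − 2·23.8·21.5·0.41 = 1028.69 − 419.594 = 609.096.
Because errors are independent across components, Cov(Tᵢ,Tⱼ) = Cov(Xᵢ,Xⱼ); the off-diagonal part of the true-score variance is the same as above.
True-score variance = [23.8²·0.90 + 21.5²·0.89] − 419.594 = 921.199 − 419.594 = 501.605.
Reliability = 501.605 / 609.096 = 0.8235.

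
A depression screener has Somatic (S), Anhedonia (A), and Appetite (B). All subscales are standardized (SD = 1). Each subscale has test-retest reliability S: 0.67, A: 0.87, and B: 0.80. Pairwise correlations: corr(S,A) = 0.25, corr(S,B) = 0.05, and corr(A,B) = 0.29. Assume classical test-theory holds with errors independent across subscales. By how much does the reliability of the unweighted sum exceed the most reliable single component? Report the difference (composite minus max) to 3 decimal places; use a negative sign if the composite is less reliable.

Var(sum) = 3 + 1.18 = 4.18; true-score variance = 2.34 + 1.18 = 3.52; composite reliability = 0.8421.
Max component reliability = 0.8700.
Difference = 0.8421 − 0.8700 = -0.028.

-0.028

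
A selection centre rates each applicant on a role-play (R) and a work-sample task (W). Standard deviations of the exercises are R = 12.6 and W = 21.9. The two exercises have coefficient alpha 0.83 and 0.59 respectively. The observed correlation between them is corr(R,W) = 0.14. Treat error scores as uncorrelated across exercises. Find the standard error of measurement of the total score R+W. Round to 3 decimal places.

Var(total) = 638.37 + 77.2632 = 715.633.
True-score variance = 414.741 + 77.2632 = 492.004, so reliability = 0.6875.
Error variance = 715.633 − 492.004 = 223.629; SEM = √223.629 = 14.954.

14.954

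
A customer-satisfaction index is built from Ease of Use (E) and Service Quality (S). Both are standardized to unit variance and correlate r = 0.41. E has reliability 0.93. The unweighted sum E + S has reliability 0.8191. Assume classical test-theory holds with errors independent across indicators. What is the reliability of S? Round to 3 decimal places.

Var(E+S) = 2 + 2·0.41 = 2.820.
True-score variance = ρ_E + ρ_S + 2·0.41, so 0.8191 = (0.93 + ρ_S + 0.82) / 2.820.
ρ_S = 0.8191·2.820 − 0.93 − 0.82 = 0.560.

0.560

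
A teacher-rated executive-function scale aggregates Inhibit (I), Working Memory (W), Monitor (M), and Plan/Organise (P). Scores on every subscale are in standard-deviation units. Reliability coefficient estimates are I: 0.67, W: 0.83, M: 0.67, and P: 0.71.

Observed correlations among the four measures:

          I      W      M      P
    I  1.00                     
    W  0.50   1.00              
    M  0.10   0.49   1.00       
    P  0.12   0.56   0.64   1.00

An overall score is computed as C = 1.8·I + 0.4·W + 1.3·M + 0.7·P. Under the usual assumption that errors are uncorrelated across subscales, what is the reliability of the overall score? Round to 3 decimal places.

Var(C) = 1.8² + 0.4² + 1.3² + 0.7² + 2·[0.72·0.50 + 2.34·0.10 + 1.26·0.12 + 0.52·0.49 + 0.28·0.56 + 0.91·0.64] = 5.58 + 3.4784 = 9.0584.
Because errors are independent across components, Cov(Tᵢ,Tⱼ) = Cov(Xᵢ,Xⱼ); the off-diagonal part of the true-score variance is the same as above.
True-score variance = [1.8²·0.67 + 0.4²·0.83 + 1.3²·0.67 + 0.7²·0.71] + 3.4784 = 3.7838 + 3.4784 = 7.2622.
Reliability = 7.2622 / 9.0584 = 0.802.

0.802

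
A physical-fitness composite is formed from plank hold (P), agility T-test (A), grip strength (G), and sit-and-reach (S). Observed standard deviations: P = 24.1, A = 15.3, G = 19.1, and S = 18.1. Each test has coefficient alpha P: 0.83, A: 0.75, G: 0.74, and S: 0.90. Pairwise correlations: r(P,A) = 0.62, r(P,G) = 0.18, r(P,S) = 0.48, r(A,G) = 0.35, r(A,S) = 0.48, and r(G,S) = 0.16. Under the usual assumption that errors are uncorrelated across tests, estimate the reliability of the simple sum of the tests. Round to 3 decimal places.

0.909

Var(P+A+G+S) = 24.1² + 15.3² + 19.1² + 18.1² + 2·[24.1·15.3·0.62 + 24.1·19.1·0.18 + 24.1·18.1·0.48 + 15.3·19.1·0.35 + 15.3·18.1·0.48 + 19.1·18.1·0.16] = 1507.32 + 1622.74 = 3130.06.
Under uncorrelated errors the observed covariances equal the true-score covariances, so only the own-variance terms attenuate.
True-score variance = [24.1²·0.83 + 15.3²·0.75 + 19.1²·0.74 + 18.1²·0.90] + 1622.74 = 1222.45 + 1622.74 = 2845.19.
Reliability = 2845.19 / 3130.06 = 0.909.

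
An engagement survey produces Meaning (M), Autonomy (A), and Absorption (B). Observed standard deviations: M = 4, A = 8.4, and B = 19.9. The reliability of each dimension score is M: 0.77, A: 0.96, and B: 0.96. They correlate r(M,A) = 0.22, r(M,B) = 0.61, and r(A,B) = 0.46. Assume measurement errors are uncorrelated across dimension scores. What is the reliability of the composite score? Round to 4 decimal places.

0.9701

Var(M+A+B) = 4² + 8.4² + 19.9² + 2·[4·8.4·0.22 + 4·19.9·0.61 + 8.4·19.9·0.46] = 482.57 + 265.683 = 748.253.
Under uncorrelated errors the observed covariances equal the true-score covariances, so only the own-variance terms attenuate.
True-score variance = [4²·0.77 + 8.4²·0.96 + 19.9²·0.96] + 265.683 = 460.227 + 265.683 = 725.91.
Reliability = 725.91 / 748.253 = 0.9701.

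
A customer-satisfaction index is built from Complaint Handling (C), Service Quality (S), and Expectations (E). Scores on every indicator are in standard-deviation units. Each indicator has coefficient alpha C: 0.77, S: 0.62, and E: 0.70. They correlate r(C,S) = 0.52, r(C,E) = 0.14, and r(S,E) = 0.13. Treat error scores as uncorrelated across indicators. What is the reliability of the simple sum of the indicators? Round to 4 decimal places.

0.8013

Var(C+S+E) = 3 + 2·[0.52 + 0.14 + 0.13] = 3 + 1.58 = 4.58.
Under uncorrelated errors the observed covariances equal the true-score covariances, so only the own-variance terms attenuate.
True-score variance = [0.77 + 0.62 + 0.70] + 1.58 = 2.09 + 1.58 = 3.67.
Reliability = 3.67 / 4.58 = 0.8013.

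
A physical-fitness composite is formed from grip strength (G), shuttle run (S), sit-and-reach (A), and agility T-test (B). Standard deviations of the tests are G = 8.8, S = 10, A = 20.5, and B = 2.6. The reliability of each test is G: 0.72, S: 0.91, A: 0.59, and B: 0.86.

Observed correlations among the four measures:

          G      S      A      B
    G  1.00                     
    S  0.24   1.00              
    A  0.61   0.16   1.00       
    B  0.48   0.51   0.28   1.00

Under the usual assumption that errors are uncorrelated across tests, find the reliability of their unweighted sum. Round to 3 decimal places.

0.798

Var(G+S+A+B) = 8.8² + 10² + 20.5² + 2.6² + 2·[8.8·10·0.24 + 8.8·20.5·0.61 + 8.8·2.6·0.48 + 10·20.5·0.16 + 10·2.6·0.51 + 20.5·2.6·0.28] = 604.45 + 406.261 = 1010.71.
Under uncorrelated errors the observed covariances equal the true-score covariances, so only the own-variance terms attenuate.
True-score variance = [8.8²·0.72 + 10²·0.91 + 20.5²·0.59 + 2.6²·0.86] + 406.261 = 400.518 + 406.261 = 806.779.
Reliability = 806.779 / 1010.71 = 0.798.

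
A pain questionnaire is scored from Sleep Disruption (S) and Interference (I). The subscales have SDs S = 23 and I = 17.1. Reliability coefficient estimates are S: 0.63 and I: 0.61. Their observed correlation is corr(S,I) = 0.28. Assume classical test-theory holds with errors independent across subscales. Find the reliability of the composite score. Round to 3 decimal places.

Var(S+I) = 23² + 17.1² + 2·[23·17.1·0.28] = 821.41 + 220.248 = 1041.66.
With uncorrelated errors the cross-covariances are all true-score covariance, so they carry over unchanged; only the diagonal terms shrink to ρᵢσᵢ².
True-score variance = [23²·0.63 + 17.1²·0.61] + 220.248 = 511.64 + 220.248 = 731.888.
Reliability = 731.888 / 1041.66 = 0.703.

0.703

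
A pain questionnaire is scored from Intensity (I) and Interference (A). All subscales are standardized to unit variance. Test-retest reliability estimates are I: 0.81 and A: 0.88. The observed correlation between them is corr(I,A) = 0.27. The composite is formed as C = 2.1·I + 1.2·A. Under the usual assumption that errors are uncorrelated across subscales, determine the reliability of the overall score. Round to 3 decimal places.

0.860

Var(C) = 2.1² + 1.2² + 2·[2.52·0.27] = 5.85 + 1.3608 = 7.2108.
Under uncorrelated errors the observed covariances equal the true-score covariances, so only the own-variance terms attenuate.
True-score variance = [2.1²·0.81 + 1.2²·0.88] + 1.3608 = 4.8393 + 1.3608 = 6.2001.
Reliability = 6.2001 / 7.2108 = 0.860.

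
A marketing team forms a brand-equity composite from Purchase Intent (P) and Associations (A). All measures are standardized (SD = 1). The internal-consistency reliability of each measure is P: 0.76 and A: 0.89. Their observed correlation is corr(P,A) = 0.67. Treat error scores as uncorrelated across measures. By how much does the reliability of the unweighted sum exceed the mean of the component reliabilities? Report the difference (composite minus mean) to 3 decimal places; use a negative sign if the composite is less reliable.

Var(sum) = 2 + 1.34 = 3.34; true-score variance = 1.65 + 1.34 = 2.99; composite reliability = 0.8952.
Mean component reliability = 0.8250.
Difference = 0.8952 − 0.8250 = 0.070.

0.070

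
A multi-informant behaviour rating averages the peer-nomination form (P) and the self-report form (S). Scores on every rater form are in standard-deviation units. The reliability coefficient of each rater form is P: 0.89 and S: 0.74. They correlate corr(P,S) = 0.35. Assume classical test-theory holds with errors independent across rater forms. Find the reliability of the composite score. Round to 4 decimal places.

Var(P+S) = 2 + 2·[0.35] = 2 + 0.7 = 2.7.
Because errors are independent across components, Cov(Tᵢ,Tⱼ) = Cov(Xᵢ,Xⱼ); the off-diagonal part of the true-score variance is the same as above.
True-score variance = [0.89 + 0.74] + 0.7 = 1.63 + 0.7 = 2.33.
Reliability = 2.33 / 2.7 = 0.8630.

0.8630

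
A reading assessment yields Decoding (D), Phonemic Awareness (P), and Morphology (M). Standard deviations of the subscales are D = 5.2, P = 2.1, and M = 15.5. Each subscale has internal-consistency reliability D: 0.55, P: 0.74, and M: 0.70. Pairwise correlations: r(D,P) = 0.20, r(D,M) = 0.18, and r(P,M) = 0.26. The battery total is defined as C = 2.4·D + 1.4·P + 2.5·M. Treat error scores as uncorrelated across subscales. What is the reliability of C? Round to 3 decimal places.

Var(C) = 2.4²·5.2² + 1.4²·2.1² + 2.5²·15.5² + 2·[3.36·5.2·2.1·0.20 + 6·5.2·15.5·0.18 + 3.5·2.1·15.5·0.26] = 1665.96 + 248.013 = 1913.97.
Because errors are independent across components, Cov(Tᵢ,Tⱼ) = Cov(Xᵢ,Xⱼ); the off-diagonal part of the true-score variance is the same as above.
True-score variance = [2.4²·5.2²·0.55 + 1.4²·2.1²·0.74 + 2.5²·15.5²·0.70] + 248.013 = 1143.15 + 248.013 = 1391.17.
Reliability = 1391.17 / 1913.97 = 0.727.

0.727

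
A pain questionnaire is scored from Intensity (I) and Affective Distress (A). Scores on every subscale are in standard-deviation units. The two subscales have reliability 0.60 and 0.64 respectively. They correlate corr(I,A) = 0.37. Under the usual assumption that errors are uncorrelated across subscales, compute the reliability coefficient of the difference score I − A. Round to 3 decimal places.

0.397

Var(I−A) = 1 + 1 − 2·0.37 = 2 − 0.74 = 1.26.
Under uncorrelated errors the observed covariances equal the true-score covariances, so only the own-variance terms attenuate.
True-score variance = [0.60 + 0.64] − 0.74 = 1.24 − 0.74 = 0.5.
Reliability = 0.5 / 1.26 = 0.397.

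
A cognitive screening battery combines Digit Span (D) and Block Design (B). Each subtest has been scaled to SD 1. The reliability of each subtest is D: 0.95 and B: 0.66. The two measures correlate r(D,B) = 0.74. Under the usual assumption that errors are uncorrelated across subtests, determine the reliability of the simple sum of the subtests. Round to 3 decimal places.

Var(D+B) = 2 + 2·[0.74] = 2 + 1.48 = 3.48.
Because errors are independent across components, Cov(Tᵢ,Tⱼ) = Cov(Xᵢ,Xⱼ); the off-diagonal part of the true-score variance is the same as above.
True-score variance = [0.95 + 0.66] + 1.48 = 1.61 + 1.48 = 3.09.
Reliability = 3.09 / 3.48 = 0.888.

0.888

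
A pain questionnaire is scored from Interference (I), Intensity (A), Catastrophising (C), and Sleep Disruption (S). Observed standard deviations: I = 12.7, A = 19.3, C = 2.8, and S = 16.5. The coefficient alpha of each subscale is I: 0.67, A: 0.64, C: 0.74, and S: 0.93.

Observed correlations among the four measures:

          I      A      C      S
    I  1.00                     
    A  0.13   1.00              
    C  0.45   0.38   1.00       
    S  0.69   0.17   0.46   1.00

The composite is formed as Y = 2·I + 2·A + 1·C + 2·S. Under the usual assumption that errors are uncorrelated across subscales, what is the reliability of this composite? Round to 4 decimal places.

Var(Y) = 2²·12.7² + 2²·19.3² + 2.8² + 2²·16.5² + 2·[4·12.7·19.3·0.13 + 2·12.7·2.8·0.45 + 4·12.7·16.5·0.69 + 2·19.3·2.8·0.38 + 4·19.3·16.5·0.17 + 2·2.8·16.5·0.46] = 3231.96 + 2075.88 = 5307.84.
With uncorrelated errors the cross-covariances are all true-score covariance, so they carry over unchanged; only the diagonal terms shrink to ρᵢσᵢ².
True-score variance = [2²·12.7²·0.67 + 2²·19.3²·0.64 + 2.8²·0.74 + 2²·16.5²·0.93] + 2075.88 = 2404.4 + 2075.88 = 4480.28.
Reliability = 4480.28 / 5307.84 = 0.8441.

0.8441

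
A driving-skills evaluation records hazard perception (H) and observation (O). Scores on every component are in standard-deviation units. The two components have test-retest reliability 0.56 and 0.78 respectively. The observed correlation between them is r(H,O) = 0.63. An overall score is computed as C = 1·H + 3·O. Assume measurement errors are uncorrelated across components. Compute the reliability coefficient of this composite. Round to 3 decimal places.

Var(C) = 1 + 3² + 2·[3·0.63] = 10 + 3.78 = 13.78.
With uncorrelated errors the cross-covariances are all true-score covariance, so they carry over unchanged; only the diagonal terms shrink to ρᵢσᵢ².
True-score variance = [0.56 + 3²·0.78] + 3.78 = 7.58 + 3.78 = 11.36.
Reliability = 11.36 / 13.78 = 0.824.

0.824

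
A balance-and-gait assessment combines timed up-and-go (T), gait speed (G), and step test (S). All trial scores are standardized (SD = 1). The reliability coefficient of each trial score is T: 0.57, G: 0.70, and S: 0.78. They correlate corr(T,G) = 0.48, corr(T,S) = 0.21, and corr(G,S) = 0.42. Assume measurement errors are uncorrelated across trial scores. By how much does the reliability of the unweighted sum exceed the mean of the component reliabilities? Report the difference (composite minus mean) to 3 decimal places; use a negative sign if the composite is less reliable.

0.135

Var(sum) = 3 + 2.22 = 5.22; true-score variance = 2.05 + 2.22 = 4.27; composite reliability = 0.8180.
Mean component reliability = 0.6833.
Difference = 0.8180 − 0.6833 = 0.135.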